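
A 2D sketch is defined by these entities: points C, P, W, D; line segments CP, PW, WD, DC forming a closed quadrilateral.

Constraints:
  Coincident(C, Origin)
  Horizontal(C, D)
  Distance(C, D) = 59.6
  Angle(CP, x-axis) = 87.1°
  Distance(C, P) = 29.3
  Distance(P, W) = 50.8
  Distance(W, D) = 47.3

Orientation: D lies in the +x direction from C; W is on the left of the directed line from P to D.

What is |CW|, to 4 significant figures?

67.61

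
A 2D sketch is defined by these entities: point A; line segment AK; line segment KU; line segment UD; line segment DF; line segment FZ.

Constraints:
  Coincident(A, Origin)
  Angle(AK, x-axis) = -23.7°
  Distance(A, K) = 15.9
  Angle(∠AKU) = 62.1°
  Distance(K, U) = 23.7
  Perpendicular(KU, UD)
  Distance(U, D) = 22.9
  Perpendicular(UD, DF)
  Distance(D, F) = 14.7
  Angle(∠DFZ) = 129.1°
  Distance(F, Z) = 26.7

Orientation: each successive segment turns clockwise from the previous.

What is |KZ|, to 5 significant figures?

8.1364

A is at the origin; AK runs at -23.7° with length 15.9, so K = (14.559, -6.3910). ∠AKU = 62.1° gives KU at -141.60° from the x-axis; with |KU| = 23.7, U = (-4.0145, -21.112). The perpendicularity gives UD at right angles to KU, so UD runs at 128.40°; with |UD| = 22.9, D = (-18.239, -3.1656). The perpendicularity gives DF at right angles to UD, so DF runs at 38.400°; with |DF| = 14.7, F = (-6.7185, 5.9653). ∠DFZ = 129.1° gives FZ at -12.500° from the x-axis; with |FZ| = 26.7, Z = (19.349, 0.18634). Then |KZ| = |Z − K| = 8.1364.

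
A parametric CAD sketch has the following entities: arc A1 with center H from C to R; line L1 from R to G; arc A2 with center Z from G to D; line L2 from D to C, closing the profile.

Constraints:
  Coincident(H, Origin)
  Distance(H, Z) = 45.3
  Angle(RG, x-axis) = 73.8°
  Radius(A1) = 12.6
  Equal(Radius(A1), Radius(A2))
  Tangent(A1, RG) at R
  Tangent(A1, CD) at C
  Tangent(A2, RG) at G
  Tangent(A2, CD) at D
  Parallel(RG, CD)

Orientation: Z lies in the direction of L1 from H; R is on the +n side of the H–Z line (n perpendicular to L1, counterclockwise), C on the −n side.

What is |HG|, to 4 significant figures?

47.02

Tangency of A1 to both parallel lines with radius 12.6 puts R and C at H ± 12.6·n: R = (-12.10, 3.515), C = (12.10, -3.515). Equal radii place G and D the same way about Z: G = Z + 12.6·n = (0.5386, 47.02), D = Z − 12.6·n = (24.74, 39.99). Then |HG| = |G − H| = 47.02.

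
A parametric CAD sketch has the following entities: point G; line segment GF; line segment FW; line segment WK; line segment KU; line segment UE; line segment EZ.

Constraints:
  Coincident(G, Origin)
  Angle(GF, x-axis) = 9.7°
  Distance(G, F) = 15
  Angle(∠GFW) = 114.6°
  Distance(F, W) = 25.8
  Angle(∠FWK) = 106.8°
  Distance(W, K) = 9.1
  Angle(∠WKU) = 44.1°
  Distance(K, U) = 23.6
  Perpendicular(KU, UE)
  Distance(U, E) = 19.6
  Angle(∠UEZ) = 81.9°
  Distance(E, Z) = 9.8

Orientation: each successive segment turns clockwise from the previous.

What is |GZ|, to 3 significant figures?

41.8

G is at the origin; GF runs at 9.7° with length 15.0, so F = (14.8, 2.53). ∠GFW = 114.6° gives FW at -55.7° from the x-axis; with |FW| = 25.8, W = (29.3, -18.8). ∠FWK = 106.8° gives WK at -129° from the x-axis; with |WK| = 9.1, K = (23.6, -25.9). ∠WKU = 44.1° gives KU at 95.2° from the x-axis; with |KU| = 23.6, U = (21.5, -2.37). The perpendicularity gives UE at right angles to KU, so UE runs at 5.20°; with |UE| = 19.6, E = (41.0, -0.589). ∠UEZ = 81.9° gives EZ at -92.9° from the x-axis; with |EZ| = 9.8, Z = (40.5, -10.4). Then |GZ| = |Z − G| = 41.8.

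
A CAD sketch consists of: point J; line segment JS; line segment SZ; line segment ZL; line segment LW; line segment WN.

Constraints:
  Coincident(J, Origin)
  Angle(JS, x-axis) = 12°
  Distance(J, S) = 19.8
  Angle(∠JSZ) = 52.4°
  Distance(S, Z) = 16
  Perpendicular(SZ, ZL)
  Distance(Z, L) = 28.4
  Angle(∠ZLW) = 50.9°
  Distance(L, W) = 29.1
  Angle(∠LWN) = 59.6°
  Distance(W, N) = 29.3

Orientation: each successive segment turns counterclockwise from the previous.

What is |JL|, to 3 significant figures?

13.3

J is at the origin; JS runs at 12.0° with length 19.8, so S = (19.4, 4.12). ∠JSZ = 52.4° gives SZ at 140° from the x-axis; with |SZ| = 16.0, Z = (7.18, 14.5). SZ is perpendicular to ZL, so ZL runs at -130°; with |ZL| = 28.4, L = (-11.2, -7.14). Then |JL| = |L − J| = 13.3.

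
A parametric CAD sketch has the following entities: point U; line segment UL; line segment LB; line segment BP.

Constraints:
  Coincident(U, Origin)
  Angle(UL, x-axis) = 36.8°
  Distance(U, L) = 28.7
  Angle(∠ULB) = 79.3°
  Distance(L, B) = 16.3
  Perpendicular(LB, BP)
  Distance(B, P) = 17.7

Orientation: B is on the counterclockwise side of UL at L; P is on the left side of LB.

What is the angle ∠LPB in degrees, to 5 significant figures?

42.642°

U is at the origin; UL runs at 36.8° with length 28.7, so L = 28.7·(cos 36.8°, sin 36.8°) = (22.981, 17.192). ∠ULB = 79.3°, so LB runs at 36.8° + (180° − 79.3°) = 137.50° from the x-axis; with |LB| = 16.3, B = L + 16.3·(cos 137.50°, sin 137.50°) = (10.963, 28.204). LB ⟂ BP; with |BP| = 17.7 on the left of LB, P = B + 17.7·(-0.67559, -0.73728) = (-0.99458, 15.154). Then cos ∠LPB = PL·PB / (|PL||PB|), giving 42.642°.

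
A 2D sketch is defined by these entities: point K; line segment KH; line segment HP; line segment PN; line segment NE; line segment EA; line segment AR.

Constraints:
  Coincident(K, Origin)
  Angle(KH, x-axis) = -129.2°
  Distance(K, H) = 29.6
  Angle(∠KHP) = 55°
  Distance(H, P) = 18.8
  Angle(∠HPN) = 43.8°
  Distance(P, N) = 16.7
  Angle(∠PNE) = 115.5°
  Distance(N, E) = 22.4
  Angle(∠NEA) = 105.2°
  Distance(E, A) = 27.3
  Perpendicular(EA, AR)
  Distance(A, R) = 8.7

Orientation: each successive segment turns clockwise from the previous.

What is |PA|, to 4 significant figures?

38.44

∠PNE = 115.5° gives NE at -94.90° from the x-axis; with |NE| = 22.4, E = (-11.34, -35.62). ∠NEA = 105.2° gives EA at -169.7° from the x-axis; with |EA| = 27.3, A = (-38.20, -40.50). Then |PA| = |A − P| = 38.44.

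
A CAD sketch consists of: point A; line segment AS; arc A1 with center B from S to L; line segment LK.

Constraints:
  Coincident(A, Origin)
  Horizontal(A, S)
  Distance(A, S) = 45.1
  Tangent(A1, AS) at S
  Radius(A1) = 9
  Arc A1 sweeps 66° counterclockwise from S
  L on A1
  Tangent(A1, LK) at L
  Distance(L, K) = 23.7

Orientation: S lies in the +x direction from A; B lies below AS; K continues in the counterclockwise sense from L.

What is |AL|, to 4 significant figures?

37.26

A1 meets AS tangentially, so BS is at right angles to AS, so B = S + (0, -9) = (45.10, -9.000). On A1, S sits at bearing 90° from B; a 66° counterclockwise sweep puts L at bearing 156°, so L = B + 9.0·(cos 156°, sin 156°) = (36.88, -5.339). Then |AL| = |L − A| = 37.26.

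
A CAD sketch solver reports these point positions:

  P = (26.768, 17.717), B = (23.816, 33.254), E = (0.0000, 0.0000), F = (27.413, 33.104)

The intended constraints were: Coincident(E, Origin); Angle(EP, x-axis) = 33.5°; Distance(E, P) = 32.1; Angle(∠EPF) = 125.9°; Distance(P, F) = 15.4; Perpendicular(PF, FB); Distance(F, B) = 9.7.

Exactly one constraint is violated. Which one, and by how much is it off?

Distance(F, B) = 9.7 — off by 6.10.

E = (0.00, 0.00) ✓; EP at 33.50° ✓; |EP| = 32.10 ✓; ∠EPF = 125.9° ✓; |PF| = 15.40 ✓; ∠(PF, FB) = 90.01° ✓; |FB| = 3.600 ✗.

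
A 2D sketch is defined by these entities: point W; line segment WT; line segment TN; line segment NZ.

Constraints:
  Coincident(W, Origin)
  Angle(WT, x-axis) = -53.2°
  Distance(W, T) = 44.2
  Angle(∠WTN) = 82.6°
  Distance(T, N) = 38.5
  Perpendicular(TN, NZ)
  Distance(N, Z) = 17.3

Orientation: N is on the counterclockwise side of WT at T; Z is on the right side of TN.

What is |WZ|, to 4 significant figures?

69.38

W is at the origin; WT runs at -53.2° with length 44.2, so T = 44.2·(cos -53.2°, sin -53.2°) = (26.48, -35.39). ∠WTN = 82.6°, so TN runs at -53.2° + (180° − 82.6°) = 44.20° from the x-axis; with |TN| = 38.5, N = T + 38.5·(cos 44.20°, sin 44.20°) = (54.08, -8.551). TN ⟂ NZ; with |NZ| = 17.3 on the right of TN, Z = N + 17.3·(0.6972, -0.7169) = (66.14, -20.95). Then |WZ| = |Z − W| = 69.38.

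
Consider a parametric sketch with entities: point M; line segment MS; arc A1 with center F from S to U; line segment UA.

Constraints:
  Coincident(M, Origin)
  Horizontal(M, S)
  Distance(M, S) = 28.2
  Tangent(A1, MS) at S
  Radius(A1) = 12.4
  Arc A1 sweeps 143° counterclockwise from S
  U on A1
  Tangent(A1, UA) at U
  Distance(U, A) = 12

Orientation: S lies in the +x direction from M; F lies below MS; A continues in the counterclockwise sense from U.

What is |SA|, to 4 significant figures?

29.60

M is at the origin; M and S share the same y with |MS| = 28.2 and S on the +x side, so S = (28.20, 0.000). The tangent condition forces FS to be normal to MS, so F = S + (0, -12.4) = (28.20, -12.40). On A1, S sits at bearing 90° from F; a 143° counterclockwise sweep puts U at bearing 233°, so U = F + 12.4·(cos 233°, sin 233°) = (20.74, -22.30). A1 meets UA tangentially, so FU is at right angles to UA, so UA runs along (−sin 233°, cos 233°); with |UA| = 12.0, A = (30.32, -29.52). Then |SA| = |A − S| = 29.60.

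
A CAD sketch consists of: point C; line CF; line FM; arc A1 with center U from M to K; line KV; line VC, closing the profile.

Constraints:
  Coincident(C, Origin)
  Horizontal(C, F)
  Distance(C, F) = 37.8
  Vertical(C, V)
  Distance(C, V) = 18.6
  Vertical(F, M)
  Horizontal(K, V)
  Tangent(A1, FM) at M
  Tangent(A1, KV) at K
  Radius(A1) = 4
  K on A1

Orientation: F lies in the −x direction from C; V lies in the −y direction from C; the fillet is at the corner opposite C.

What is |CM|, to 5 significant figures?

40.522

The virtual corner opposite C is at (-37.800, -18.600). Since A1 is tangent to FM there, UM ⟂ FM and tangency of A1 to KV means the radius UK is perpendicular to KV, with radius 4.0, so the center U sits 4.0 in from both sides at U = (-33.800, -14.600). That places the tangent points at M = (-37.800, -14.600) on FM and K = (-33.800, -18.600) on KV. Then |CM| = |M − C| = 40.522.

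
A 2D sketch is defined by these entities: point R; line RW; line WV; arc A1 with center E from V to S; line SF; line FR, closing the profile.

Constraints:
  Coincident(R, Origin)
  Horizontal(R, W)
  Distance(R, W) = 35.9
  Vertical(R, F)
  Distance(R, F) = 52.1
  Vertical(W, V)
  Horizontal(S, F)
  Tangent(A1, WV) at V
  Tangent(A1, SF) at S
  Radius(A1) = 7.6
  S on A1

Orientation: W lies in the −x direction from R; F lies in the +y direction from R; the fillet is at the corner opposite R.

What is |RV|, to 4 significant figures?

57.18

R is at the origin; R and W share the same y with |RW| = 35.9 and W on the −x side, so W = (-35.90, 0.000). RF is vertical with |RF| = 52.1 and F on the +y side, so F = (0.000, 52.10). The virtual corner opposite R is at (-35.90, 52.10). The tangent condition forces EV to be normal to WV and the tangent condition forces ES to be normal to SF, with radius 7.6, so the center E sits 7.6 in from both sides at E = (-28.30, 44.50). That places the tangent points at V = (-35.90, 44.50) on WV and S = (-28.30, 52.10) on SF. Then |RV| = |V − R| = 57.18.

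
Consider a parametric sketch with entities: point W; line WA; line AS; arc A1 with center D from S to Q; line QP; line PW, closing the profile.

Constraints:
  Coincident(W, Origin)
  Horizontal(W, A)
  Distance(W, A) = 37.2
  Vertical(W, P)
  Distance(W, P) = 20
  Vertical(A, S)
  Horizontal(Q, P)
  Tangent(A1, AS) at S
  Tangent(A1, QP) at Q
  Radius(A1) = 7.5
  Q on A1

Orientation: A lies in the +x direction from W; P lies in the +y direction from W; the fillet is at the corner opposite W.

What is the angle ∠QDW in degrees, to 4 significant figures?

112.8°

W is at the origin; W and A share the same y with |WA| = 37.2 and A on the +x side, so A = (37.20, 0.000). W and P share the same x with |WP| = 20.0 and P on the +y side, so P = (0.000, 20.00). The virtual corner opposite W is at (37.20, 20.00). The tangent condition forces DS to be normal to AS and the tangent condition forces DQ to be normal to QP, with radius 7.5, so the center D sits 7.5 in from both sides at D = (29.70, 12.50). That places the tangent points at S = (37.20, 12.50) on AS and Q = (29.70, 20.00) on QP. Then cos ∠QDW = DQ·DW / (|DQ||DW|), giving 112.8°.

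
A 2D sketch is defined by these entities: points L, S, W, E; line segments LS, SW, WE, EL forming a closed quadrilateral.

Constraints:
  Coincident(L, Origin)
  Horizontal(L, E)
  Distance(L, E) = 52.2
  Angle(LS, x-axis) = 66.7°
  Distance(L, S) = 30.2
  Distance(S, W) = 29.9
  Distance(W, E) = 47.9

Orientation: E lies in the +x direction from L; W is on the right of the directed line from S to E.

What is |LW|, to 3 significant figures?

4.47

Checks: |SW| = 29.90 ✓; |WE| = 47.90 ✓.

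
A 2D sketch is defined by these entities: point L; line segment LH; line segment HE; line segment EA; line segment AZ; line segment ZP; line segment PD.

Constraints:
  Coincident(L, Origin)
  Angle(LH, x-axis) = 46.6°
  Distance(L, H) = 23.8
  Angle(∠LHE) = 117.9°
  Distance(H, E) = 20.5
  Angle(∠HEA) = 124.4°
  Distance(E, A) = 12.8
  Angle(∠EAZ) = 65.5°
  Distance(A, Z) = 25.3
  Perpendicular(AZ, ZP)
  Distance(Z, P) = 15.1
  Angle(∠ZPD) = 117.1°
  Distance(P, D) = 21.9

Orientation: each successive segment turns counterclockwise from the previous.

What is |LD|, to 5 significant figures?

44.719

L is at the origin; LH runs at 46.6° with length 23.8, so H = (16.353, 17.292). ∠LHE = 117.9° gives HE at 108.70° from the x-axis; with |HE| = 20.5, E = (9.7801, 36.710). ∠HEA = 124.4° gives EA at 164.30° from the x-axis; with |EA| = 12.8, A = (-2.5423, 40.174). ∠EAZ = 65.5° gives AZ at -81.200° from the x-axis; with |AZ| = 25.3, Z = (1.3282, 15.172). AZ ⟂ ZP, so ZP runs at 8.8000°; with |ZP| = 15.1, P = (16.250, 17.482). ∠ZPD = 117.1° gives PD at 71.700° from the x-axis; with |PD| = 21.9, D = (23.127, 38.274). Then |LD| = |D − L| = 44.719.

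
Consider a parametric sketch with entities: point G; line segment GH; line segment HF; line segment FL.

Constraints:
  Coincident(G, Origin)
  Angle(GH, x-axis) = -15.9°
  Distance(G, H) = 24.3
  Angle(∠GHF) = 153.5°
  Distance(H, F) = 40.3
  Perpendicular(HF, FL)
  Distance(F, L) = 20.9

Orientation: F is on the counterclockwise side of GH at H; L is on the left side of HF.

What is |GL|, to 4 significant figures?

62.86

G is at the origin; GH runs at -15.9° with length 24.3, so H = 24.3·(cos -15.9°, sin -15.9°) = (23.37, -6.657). ∠GHF = 153.5°, so HF runs at -15.9° + (180° − 153.5°) = 10.60° from the x-axis; with |HF| = 40.3, F = H + 40.3·(cos 10.60°, sin 10.60°) = (62.98, 0.7560). HF is perpendicular to FL; with |FL| = 20.9 on the left of HF, L = F + 20.9·(-0.1840, 0.9829) = (59.14, 21.30). Then |GL| = |L − G| = 62.86.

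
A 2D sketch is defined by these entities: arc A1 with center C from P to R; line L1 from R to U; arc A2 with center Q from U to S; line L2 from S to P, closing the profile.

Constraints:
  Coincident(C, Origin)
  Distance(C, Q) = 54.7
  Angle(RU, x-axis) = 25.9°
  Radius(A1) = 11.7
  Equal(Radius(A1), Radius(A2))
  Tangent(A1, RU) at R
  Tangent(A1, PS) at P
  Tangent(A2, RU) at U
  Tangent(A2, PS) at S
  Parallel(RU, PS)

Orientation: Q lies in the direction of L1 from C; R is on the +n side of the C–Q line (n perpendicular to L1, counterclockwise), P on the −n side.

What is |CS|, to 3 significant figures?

55.9

The slot axis is L1's direction at 25.9°, so u = (cos 25.9°, sin 25.9°) = (0.900, 0.437) and n = (−sin 25.9°, cos 25.9°) = (-0.437, 0.900). C is at the origin and Q lies 54.7 along u from C, so Q = 54.7·u = (49.2, 23.9). Tangency of A1 to both parallel lines with radius 11.7 puts R and P at C ± 11.7·n: R = (-5.11, 10.5), P = (5.11, -10.5). Equal radii place U and S the same way about Q: U = Q + 11.7·n = (44.1, 34.4), S = Q − 11.7·n = (54.3, 13.4). Then |CS| = |S − C| = 55.9.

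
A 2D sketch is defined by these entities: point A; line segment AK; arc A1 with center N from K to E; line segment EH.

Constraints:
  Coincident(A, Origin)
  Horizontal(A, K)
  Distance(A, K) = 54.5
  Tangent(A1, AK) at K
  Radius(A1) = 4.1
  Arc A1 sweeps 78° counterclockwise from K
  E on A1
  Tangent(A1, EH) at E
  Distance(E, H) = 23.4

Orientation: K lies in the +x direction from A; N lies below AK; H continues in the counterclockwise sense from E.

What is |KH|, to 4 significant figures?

27.60

A is at the origin; AK is horizontal with |AK| = 54.5 and K on the +x side, so K = (54.50, 0.000). A1 meets AK tangentially, so NK is at right angles to AK, so N = K + (0, -4.1) = (54.50, -4.100). On A1, K sits at bearing 90° from N; a 78° counterclockwise sweep puts E at bearing 168°, so E = N + 4.1·(cos 168°, sin 168°) = (50.49, -3.248). Since A1 is tangent to EH there, NE ⟂ EH, so EH runs along (−sin 168°, cos 168°); with |EH| = 23.4, H = (45.62, -26.14). Then |KH| = |H − K| = 27.60.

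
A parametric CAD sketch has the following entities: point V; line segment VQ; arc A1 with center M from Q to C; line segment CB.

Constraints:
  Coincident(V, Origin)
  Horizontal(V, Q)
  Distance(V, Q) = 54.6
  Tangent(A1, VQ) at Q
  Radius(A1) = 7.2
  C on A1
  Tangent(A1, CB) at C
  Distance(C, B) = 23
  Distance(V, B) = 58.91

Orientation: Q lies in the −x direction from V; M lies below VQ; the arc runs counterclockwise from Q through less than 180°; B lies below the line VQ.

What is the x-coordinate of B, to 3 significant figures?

-50.2

Checks: V = (0.00, 0.00) ✓; |MC| = 7.200 ✓; ∠(MC, CB) = 90.00° ✓; |CB| = 23.00 ✓; |VB| = 58.91 ✓.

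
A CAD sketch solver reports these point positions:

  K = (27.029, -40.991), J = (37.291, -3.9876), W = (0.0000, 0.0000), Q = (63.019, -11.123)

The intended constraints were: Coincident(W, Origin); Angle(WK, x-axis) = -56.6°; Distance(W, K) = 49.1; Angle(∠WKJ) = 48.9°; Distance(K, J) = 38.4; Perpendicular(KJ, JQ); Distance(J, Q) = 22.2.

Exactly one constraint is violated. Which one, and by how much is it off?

Distance(J, Q) = 22.2 — off by 4.50.

W = (0.00, 0.00) ✓; WK at -56.60° ✓; |WK| = 49.10 ✓; ∠WKJ = 48.90° ✓; |KJ| = 38.40 ✓; ∠(KJ, JQ) = 90.00° ✓; |JQ| = 26.70 ✗.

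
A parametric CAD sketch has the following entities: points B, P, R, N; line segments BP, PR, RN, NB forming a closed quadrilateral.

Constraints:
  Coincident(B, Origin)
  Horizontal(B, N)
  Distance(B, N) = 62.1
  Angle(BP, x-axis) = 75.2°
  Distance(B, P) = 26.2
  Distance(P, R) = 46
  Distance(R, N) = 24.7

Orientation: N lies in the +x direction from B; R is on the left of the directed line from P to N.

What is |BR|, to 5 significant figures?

57.354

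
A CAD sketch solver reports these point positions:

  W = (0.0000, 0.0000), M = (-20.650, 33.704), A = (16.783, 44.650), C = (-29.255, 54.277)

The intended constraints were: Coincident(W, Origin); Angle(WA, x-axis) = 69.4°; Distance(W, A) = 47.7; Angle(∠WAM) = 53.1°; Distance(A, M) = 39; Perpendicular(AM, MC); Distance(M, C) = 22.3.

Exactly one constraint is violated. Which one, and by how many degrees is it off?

Perpendicular(AM, MC) — off by 6.40°.

W = (0.00, 0.00) ✓; WA at 69.40° ✓; |WA| = 47.70 ✓; ∠WAM = 53.10° ✓; |AM| = 39.00 ✓; ∠(AM, MC) = 83.60° ✗; |MC| = 22.30 ✓.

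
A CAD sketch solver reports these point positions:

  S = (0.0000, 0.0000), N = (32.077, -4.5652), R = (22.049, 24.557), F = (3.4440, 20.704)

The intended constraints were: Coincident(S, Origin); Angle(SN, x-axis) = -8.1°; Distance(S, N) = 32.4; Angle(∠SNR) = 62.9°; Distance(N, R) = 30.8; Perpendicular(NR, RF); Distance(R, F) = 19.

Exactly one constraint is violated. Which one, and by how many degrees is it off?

Perpendicular(NR, RF) — off by 7.30°.

S = (0.00, 0.00) ✓; SN at -8.100° ✓; |SN| = 32.40 ✓; ∠SNR = 62.90° ✓; |NR| = 30.80 ✓; ∠(NR, RF) = 82.70° ✗; |RF| = 19.00 ✓.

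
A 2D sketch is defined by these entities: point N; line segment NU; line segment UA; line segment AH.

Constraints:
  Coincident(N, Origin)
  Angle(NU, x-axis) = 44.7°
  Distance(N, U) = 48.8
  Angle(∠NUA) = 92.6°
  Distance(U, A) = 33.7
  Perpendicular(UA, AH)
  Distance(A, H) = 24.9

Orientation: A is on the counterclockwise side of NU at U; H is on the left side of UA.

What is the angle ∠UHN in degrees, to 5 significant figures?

70.047°

N is at the origin; NU runs at 44.7° with length 48.8, so U = 48.8·(cos 44.7°, sin 44.7°) = (34.687, 34.326). ∠NUA = 92.6°, so UA runs at 44.7° + (180° − 92.6°) = 132.10° from the x-axis; with |UA| = 33.7, A = U + 33.7·(cos 132.10°, sin 132.10°) = (12.094, 59.330). UA ⟂ AH; with |AH| = 24.9 on the left of UA, H = A + 24.9·(-0.74198, -0.67043) = (-6.3816, 42.637). Then cos ∠UHN = HU·HN / (|HU||HN|), giving 70.047°.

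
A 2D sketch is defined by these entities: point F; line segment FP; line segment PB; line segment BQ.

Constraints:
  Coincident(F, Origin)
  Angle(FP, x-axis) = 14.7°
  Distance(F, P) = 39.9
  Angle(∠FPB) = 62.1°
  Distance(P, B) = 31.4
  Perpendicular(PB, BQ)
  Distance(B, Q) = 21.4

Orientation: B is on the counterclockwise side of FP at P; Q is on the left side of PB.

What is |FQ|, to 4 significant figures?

18.82

F is at the origin; FP runs at 14.7° with length 39.9, so P = 39.9·(cos 14.7°, sin 14.7°) = (38.59, 10.12). ∠FPB = 62.1°, so PB runs at 14.7° + (180° − 62.1°) = 132.6° from the x-axis; with |PB| = 31.4, B = P + 31.4·(cos 132.6°, sin 132.6°) = (17.34, 33.24). PB is perpendicular to BQ; with |BQ| = 21.4 on the left of PB, Q = B + 21.4·(-0.7361, -0.6769) = (1.588, 18.75). Then |FQ| = |Q − F| = 18.82.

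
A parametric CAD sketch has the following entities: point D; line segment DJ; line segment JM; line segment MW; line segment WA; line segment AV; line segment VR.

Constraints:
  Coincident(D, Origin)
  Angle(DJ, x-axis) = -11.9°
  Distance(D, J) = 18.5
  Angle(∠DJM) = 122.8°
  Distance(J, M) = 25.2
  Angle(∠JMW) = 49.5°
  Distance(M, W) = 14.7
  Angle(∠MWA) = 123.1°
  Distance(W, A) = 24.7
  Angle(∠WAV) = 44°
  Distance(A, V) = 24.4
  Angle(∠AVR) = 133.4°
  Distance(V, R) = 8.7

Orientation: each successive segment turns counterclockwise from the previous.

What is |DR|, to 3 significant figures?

35.8

D is at the origin; DJ runs at -11.9° with length 18.5, so J = (18.1, -3.81). ∠DJM = 122.8° gives JM at 45.3° from the x-axis; with |JM| = 25.2, M = (35.8, 14.1). ∠JMW = 49.5° gives MW at 176° from the x-axis; with |MW| = 14.7, W = (21.2, 15.2). ∠MWA = 123.1° gives WA at -127° from the x-axis; with |WA| = 24.7, A = (6.20, -4.47). ∠WAV = 44.0° gives AV at 8.70° from the x-axis; with |AV| = 24.4, V = (30.3, -0.783). ∠AVR = 133.4° gives VR at 55.3° from the x-axis; with |VR| = 8.7, R = (35.3, 6.37). Then |DR| = |R − D| = 35.8.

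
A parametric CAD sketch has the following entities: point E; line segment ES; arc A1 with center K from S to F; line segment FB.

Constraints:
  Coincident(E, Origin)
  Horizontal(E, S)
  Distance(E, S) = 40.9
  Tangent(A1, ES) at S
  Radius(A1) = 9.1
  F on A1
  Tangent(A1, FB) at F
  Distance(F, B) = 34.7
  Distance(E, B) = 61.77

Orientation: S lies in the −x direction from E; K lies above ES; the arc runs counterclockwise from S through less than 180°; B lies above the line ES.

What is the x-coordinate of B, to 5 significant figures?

-42.375

E is at the origin; E and S share the same y with |ES| = 40.9 and S on the −x side, so S = (-40.900, 0.0000). Since A1 is tangent to ES there, KS ⟂ ES, so K = S + (0, 9.1) = (-40.900, 9.1000). Since KF ⟂ FB (tangency), |KB| = √(9.1² + 34.7²) = 35.873 regardless of where F sits on A1. So B lies on both circle(E, 61.77) and circle(K, 35.873); the above-ES intersection is B = (-42.375, 44.943). F is the foot of the tangent from B: F = (-32.200, 11.768).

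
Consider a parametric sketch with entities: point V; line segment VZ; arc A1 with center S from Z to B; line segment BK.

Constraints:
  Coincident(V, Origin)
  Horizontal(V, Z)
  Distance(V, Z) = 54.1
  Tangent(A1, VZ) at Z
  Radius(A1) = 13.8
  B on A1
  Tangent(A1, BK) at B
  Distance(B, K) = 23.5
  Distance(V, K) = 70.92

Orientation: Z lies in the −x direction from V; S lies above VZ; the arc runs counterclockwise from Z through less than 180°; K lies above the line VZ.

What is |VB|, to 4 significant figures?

48.79

Checks: |SB| = 13.80 ✓; ∠(SB, BK) = 90.00° ✓; |BK| = 23.50 ✓; |VK| = 70.92 ✓.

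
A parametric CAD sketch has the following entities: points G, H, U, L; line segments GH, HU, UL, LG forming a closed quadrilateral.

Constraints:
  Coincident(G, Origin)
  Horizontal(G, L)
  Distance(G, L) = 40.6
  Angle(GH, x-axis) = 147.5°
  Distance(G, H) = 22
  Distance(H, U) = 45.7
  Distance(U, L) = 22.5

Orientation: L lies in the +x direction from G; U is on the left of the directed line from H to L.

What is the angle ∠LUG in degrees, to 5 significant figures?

94.417°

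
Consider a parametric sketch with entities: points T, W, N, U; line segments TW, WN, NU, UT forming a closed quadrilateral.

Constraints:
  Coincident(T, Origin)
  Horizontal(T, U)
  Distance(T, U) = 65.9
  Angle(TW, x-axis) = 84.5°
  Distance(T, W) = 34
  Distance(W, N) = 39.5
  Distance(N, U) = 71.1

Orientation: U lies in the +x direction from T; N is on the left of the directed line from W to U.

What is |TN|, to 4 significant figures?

69.28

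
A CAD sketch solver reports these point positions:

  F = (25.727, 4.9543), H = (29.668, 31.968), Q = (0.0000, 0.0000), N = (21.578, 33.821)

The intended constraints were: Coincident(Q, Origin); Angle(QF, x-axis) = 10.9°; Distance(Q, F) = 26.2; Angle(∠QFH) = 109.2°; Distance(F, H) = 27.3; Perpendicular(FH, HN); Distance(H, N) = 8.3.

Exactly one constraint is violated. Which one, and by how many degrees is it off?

Perpendicular(FH, HN) — off by 4.60°.

Q = (0.00, 0.00) ✓; QF at 10.90° ✓; |QF| = 26.20 ✓; ∠QFH = 109.2° ✓; |FH| = 27.30 ✓; ∠(FH, HN) = 85.40° ✗; |HN| = 8.300 ✓.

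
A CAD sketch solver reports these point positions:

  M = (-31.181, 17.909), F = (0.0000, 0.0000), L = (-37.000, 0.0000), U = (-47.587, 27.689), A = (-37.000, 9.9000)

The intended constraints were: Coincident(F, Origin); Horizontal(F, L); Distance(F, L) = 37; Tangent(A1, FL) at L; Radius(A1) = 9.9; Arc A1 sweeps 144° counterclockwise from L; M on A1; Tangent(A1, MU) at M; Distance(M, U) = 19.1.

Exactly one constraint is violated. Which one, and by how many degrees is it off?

Tangent(A1, MU) at M — off by 5.20°.

F = (0.00, 0.00) ✓; F.y = 0.00, L.y = 0.00 ✓; |FL| = 37.00 ✓; ∠(AL, LF) = 90.00° ✓; |AL| = 9.900 ✓; bearing(A→M) − bearing(A→L) = 144.0° ✓; |AM| = 9.900 ✓; ∠(AM, MU) = 84.80° ✗; |MU| = 19.10 ✓.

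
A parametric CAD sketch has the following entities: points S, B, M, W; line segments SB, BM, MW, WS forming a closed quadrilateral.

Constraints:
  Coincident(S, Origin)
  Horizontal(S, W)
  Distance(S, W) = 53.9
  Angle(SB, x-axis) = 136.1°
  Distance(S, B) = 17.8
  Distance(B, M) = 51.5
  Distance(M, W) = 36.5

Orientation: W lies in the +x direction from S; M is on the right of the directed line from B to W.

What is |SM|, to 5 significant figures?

33.708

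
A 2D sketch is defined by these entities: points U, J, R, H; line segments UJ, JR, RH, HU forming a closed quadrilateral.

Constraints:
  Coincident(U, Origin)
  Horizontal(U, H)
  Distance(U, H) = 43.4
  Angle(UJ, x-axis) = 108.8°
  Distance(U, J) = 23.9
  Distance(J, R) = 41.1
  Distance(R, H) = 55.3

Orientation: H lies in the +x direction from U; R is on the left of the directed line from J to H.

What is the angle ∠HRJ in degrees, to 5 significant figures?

69.068°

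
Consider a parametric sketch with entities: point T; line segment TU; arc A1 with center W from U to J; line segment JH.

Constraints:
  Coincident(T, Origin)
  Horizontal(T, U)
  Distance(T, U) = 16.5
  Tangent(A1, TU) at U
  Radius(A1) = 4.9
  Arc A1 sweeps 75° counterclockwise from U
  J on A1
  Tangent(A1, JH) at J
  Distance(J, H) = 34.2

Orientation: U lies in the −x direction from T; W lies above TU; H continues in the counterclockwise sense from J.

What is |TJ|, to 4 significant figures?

12.31

T is at the origin; TU is horizontal with |TU| = 16.5 and U on the −x side, so U = (-16.50, 0.000). The tangent condition forces WU to be normal to TU, so W = U + (0, 4.9) = (-16.50, 4.900). On A1, U sits at bearing -90° from W; a 75° counterclockwise sweep puts J at bearing -15°, so J = W + 4.9·(cos -15°, sin -15°) = (-11.77, 3.632). Then |TJ| = |J − T| = 12.31.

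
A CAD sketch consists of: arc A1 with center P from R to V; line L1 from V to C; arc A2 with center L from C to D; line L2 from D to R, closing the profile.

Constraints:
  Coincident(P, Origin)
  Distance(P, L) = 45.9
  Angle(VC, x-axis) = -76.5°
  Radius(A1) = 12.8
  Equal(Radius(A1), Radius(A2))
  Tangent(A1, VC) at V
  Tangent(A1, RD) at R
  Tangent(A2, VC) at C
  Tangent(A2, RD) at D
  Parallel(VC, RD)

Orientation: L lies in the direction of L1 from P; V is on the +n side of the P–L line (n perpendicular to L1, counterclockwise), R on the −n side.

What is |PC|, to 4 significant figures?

47.65

Tangency of A1 to both parallel lines with radius 12.8 puts V and R at P ± 12.8·n: V = (12.45, 2.988), R = (-12.45, -2.988). Equal radii place C and D the same way about L: C = L + 12.8·n = (23.16, -41.64), D = L − 12.8·n = (-1.731, -47.62). Then |PC| = |C − P| = 47.65.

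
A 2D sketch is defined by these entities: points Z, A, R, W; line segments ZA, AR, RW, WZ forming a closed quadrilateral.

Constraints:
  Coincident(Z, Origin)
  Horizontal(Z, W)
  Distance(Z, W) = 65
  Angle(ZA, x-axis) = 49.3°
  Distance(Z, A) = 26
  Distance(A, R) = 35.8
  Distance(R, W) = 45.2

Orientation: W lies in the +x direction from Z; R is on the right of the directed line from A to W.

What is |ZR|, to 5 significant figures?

27.479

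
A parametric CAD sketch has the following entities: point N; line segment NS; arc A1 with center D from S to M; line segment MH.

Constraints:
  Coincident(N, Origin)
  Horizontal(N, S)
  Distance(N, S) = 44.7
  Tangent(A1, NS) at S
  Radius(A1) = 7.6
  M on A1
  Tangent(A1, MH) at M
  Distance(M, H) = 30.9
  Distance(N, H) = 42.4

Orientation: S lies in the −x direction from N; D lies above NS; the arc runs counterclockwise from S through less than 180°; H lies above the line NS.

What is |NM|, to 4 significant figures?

37.95

Checks: N.y = 0.00, S.y = 0.00 ✓; |DM| = 7.600 ✓; ∠(DM, MH) = 90.00° ✓; |MH| = 30.90 ✓; |NH| = 42.40 ✓.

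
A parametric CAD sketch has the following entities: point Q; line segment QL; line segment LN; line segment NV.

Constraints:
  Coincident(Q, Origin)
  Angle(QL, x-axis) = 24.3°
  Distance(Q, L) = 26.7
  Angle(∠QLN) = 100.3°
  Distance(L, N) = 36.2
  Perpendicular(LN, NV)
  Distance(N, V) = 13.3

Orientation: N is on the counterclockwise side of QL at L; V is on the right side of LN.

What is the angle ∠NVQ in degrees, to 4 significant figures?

46.00°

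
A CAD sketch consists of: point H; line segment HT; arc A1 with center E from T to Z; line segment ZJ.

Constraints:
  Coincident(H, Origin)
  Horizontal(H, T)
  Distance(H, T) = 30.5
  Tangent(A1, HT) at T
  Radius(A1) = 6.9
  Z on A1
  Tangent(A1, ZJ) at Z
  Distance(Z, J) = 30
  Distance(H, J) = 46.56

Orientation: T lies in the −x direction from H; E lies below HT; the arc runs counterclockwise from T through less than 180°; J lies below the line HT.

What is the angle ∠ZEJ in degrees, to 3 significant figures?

77.0°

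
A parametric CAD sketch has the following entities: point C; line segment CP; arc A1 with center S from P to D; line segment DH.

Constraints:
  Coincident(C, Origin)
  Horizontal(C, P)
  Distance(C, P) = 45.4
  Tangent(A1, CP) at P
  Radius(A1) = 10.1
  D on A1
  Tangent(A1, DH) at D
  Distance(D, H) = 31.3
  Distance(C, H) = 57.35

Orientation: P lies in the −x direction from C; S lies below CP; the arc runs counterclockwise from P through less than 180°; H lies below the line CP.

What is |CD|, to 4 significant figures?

56.24

C is at the origin; C and P share the same y with |CP| = 45.4 and P on the −x side, so P = (-45.40, 0.000). The tangent condition forces SP to be normal to CP, so S = P + (0, -10.1) = (-45.40, -10.10). Since SD ⟂ DH (tangency), |SH| = √(10.1² + 31.3²) = 32.89 regardless of where D sits on A1. So H lies on both circle(C, 57.35) and circle(S, 32.89); the below-CP intersection is H = (-38.72, -42.30). D is the foot of the tangent from H: D = (-54.18, -15.09).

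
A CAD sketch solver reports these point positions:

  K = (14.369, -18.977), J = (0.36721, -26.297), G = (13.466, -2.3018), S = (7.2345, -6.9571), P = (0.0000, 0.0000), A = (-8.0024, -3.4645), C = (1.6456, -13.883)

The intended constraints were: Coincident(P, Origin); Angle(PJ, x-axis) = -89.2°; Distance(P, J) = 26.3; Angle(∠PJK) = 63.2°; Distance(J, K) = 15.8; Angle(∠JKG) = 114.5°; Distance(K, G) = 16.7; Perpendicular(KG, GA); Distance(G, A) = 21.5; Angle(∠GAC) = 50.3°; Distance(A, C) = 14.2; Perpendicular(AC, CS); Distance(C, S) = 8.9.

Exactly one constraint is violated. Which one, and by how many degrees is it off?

Perpendicular(AC, CS) — off by 8.30°.

P = (0.00, 0.00) ✓; PJ at -89.20° ✓; |PJ| = 26.30 ✓; ∠PJK = 63.20° ✓; |JK| = 15.80 ✓; ∠JKG = 114.5° ✓; |KG| = 16.70 ✓; ∠(KG, GA) = 90.00° ✓; |GA| = 21.50 ✓; ∠GAC = 50.30° ✓; |AC| = 14.20 ✓; ∠(AC, CS) = 98.30° ✗; |CS| = 8.900 ✓.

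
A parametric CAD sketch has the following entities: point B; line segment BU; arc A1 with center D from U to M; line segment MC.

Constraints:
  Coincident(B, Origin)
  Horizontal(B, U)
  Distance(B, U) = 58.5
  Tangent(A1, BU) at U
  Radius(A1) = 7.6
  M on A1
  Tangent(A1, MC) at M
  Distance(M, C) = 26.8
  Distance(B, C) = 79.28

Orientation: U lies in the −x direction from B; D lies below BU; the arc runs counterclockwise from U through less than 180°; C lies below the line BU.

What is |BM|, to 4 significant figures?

66.09

B is at the origin; B and U share the same y with |BU| = 58.5 and U on the −x side, so U = (-58.50, 0.000). A1 meets BU tangentially, so DU is at right angles to BU, so D = U + (0, -7.6) = (-58.50, -7.600). Since DM ⟂ MC (tangency), |DC| = √(7.6² + 26.8²) = 27.86 regardless of where M sits on A1. So C lies on both circle(B, 79.28) and circle(D, 27.86); the below-BU intersection is C = (-72.73, -31.55). M is the foot of the tangent from C: M = (-65.84, -5.646).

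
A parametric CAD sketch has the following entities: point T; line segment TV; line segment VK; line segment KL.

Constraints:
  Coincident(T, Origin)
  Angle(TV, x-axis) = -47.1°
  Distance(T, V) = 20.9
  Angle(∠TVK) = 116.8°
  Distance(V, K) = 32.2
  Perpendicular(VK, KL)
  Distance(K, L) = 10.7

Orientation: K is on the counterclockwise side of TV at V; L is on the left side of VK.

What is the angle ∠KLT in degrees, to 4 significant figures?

100.8°

T is at the origin; TV runs at -47.1° with length 20.9, so V = 20.9·(cos -47.1°, sin -47.1°) = (14.23, -15.31). ∠TVK = 116.8°, so VK runs at -47.1° + (180° − 116.8°) = 16.10° from the x-axis; with |VK| = 32.2, K = V + 32.2·(cos 16.10°, sin 16.10°) = (45.16, -6.381). VK ⟂ KL; with |KL| = 10.7 on the left of VK, L = K + 10.7·(-0.2773, 0.9608) = (42.20, 3.900). Then cos ∠KLT = LK·LT / (|LK||LT|), giving 100.8°.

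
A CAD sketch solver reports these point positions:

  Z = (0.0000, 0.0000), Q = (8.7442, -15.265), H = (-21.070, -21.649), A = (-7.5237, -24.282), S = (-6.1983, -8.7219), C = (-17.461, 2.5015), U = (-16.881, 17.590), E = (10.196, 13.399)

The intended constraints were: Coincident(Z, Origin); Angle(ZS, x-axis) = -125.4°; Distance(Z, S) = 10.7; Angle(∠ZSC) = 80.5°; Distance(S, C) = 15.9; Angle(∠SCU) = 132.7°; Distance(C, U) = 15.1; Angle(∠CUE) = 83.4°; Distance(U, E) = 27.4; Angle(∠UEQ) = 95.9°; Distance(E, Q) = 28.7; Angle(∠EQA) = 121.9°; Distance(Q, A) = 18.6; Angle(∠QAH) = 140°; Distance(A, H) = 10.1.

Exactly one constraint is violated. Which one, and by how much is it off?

Distance(A, H) = 10.1 — off by 3.70.

Z = (0.00, 0.00) ✓; ZS at -125.4° ✓; |ZS| = 10.70 ✓; ∠ZSC = 80.50° ✓; |SC| = 15.90 ✓; ∠SCU = 132.7° ✓; |CU| = 15.10 ✓; ∠CUE = 83.40° ✓; |UE| = 27.40 ✓; ∠UEQ = 95.90° ✓; |EQ| = 28.70 ✓; ∠EQA = 121.9° ✓; |QA| = 18.60 ✓; ∠QAH = 140.0° ✓; |AH| = 13.80 ✗.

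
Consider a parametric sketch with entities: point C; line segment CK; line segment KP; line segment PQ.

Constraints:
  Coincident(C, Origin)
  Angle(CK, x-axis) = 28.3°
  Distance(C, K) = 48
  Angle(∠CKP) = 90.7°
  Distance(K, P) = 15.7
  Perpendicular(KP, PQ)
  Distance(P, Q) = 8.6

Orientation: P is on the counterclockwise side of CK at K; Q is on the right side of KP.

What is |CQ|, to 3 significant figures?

58.9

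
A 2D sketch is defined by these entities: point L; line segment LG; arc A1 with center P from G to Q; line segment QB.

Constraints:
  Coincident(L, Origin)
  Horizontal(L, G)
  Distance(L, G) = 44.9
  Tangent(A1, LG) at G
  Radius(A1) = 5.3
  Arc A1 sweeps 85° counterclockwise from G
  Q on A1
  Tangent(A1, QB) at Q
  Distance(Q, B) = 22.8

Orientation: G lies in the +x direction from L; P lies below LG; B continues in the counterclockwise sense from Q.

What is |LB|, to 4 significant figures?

46.64

On A1, G sits at bearing 90° from P; an 85° counterclockwise sweep puts Q at bearing 175°, so Q = P + 5.3·(cos 175°, sin 175°) = (39.62, -4.838). Since A1 is tangent to QB there, PQ ⟂ QB, so QB runs along (−sin 175°, cos 175°); with |QB| = 22.8, B = (37.63, -27.55). Then |LB| = |B − L| = 46.64.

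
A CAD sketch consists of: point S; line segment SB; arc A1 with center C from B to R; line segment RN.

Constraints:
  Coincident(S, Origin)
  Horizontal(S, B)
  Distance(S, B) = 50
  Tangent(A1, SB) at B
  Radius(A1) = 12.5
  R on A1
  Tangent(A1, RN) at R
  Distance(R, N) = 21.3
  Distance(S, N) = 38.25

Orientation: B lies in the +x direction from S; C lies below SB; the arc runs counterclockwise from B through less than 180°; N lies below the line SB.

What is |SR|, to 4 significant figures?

39.57

S is at the origin; SB is horizontal with |SB| = 50.0 and B on the +x side, so B = (50.00, 0.000). Since A1 is tangent to SB there, CB ⟂ SB, so C = B + (0, -12.5) = (50.00, -12.50). Since CR ⟂ RN (tangency), |CN| = √(12.5² + 21.3²) = 24.70 regardless of where R sits on A1. So N lies on both circle(S, 38.25) and circle(C, 24.70); the below-SB intersection is N = (28.80, -25.17). R is the foot of the tangent from N: R = (39.04, -6.492).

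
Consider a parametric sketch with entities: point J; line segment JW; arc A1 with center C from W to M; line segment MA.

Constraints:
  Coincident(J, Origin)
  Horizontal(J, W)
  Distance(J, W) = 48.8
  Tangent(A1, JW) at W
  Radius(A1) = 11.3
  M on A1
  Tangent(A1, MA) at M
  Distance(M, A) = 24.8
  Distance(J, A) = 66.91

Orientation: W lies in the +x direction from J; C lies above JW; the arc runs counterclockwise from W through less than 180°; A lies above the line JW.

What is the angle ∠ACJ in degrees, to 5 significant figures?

116.66°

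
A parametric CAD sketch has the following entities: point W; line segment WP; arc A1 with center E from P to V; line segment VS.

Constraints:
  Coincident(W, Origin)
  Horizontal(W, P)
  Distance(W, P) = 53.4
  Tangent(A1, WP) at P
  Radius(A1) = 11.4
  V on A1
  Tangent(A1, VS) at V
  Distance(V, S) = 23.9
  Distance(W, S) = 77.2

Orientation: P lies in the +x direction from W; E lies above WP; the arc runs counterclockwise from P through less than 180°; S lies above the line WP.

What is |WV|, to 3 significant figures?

65.0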